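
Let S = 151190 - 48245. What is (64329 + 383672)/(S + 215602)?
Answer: 448001/318547 ≈ 1.4064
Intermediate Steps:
S = 102945
(64329 + 383672)/(S + 215602) = (64329 + 383672)/(102945 + 215602) = 448001/318547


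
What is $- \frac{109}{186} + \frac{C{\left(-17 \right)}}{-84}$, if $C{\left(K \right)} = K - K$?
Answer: $- \frac{109}{186} \approx -0.58602$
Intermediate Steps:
$C{\left(K \right)} = 0$
$- \frac{109}{186} + \frac{C{\left(-17 \right)}}{-84} = - \frac{109}{186} + \frac{0}{-84} = \left(-109\right) \frac{1}{186} + 0 \left(- \frac{1}{84}\right) = - \frac{109}{186} + 0 = - \frac{109}{186}$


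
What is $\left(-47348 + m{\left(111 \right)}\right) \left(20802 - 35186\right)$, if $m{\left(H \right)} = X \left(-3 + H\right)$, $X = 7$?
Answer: $670179328$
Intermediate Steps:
$m{\left(H \right)} = -21 + 7 H$ ($m{\left(H \right)} = 7 \left(-3 + H\right) = -21 + 7 H$)
$\left(-47348 + m{\left(111 \right)}\right) \left(20802 - 35186\right) = \left(-47348 + \left(-21 + 7 \cdot 111\right)\right) \left(20802 - 35186\right) = \left(-47348 + \left(-21 + 777\right)\right) \left(-14384\right) = \left(-47348 + 756\right) \left(-14384\right) = \left(-46592\right) \left(-14384\right) = 670179328$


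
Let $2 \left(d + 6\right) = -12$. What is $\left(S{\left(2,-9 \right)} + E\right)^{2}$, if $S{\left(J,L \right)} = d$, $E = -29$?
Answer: $1681$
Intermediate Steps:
$d = -12$ ($d = -6 + \frac{1}{2} \left(-12\right) = -6 - 6 = -12$)
$S{\left(J,L \right)} = -12$
$\left(S{\left(2,-9 \right)} + E\right)^{2} = \left(-12 - 29\right)^{2} = \left(-41\right)^{2} = 1681$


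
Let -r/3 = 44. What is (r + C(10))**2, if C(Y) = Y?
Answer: 14884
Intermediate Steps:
r = -132 (r = -3*44 = -132)
(r + C(10))**2 = (-132 + 10)**2 = (-122)**2 = 14884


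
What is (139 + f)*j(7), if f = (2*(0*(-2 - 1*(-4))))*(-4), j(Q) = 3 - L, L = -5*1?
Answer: 1112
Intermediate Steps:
L = -5
j(Q) = 8 (j(Q) = 3 - 1*(-5) = 3 + 5 = 8)
f = 0 (f = (2*(0*(-2 + 4)))*(-4) = (2*(0*2))*(-4) = (2*0)*(-4) = 0*(-4) = 0)
(139 + f)*j(7) = (139 + 0)*8 = 139*8 = 1112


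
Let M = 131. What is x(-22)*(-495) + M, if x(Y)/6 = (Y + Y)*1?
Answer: 130811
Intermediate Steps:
x(Y) = 12*Y (x(Y) = 6*((Y + Y)*1) = 6*((2*Y)*1) = 6*(2*Y) = 12*Y)
x(-22)*(-495) + M = (12*(-22))*(-495) + 131 = -264*(-495) + 131 = 130680 + 131 = 130811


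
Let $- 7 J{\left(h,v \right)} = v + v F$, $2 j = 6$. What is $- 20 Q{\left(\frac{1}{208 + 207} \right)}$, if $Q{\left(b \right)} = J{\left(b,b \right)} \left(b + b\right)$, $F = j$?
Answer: $\frac{32}{241115} \approx 0.00013272$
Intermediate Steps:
$j = 3$ ($j = \frac{1}{2} \cdot 6 = 3$)
$F = 3$
$J{\left(h,v \right)} = - \frac{4 v}{7}$ ($J{\left(h,v \right)} = - \frac{v + v 3}{7} = - \frac{v + 3 v}{7} = - \frac{4 v}{7}$)
$Q{\left(b \right)} = - \frac{8 b^{2}}{7}$ ($Q{\left(b \right)} = - \frac{4 b}{7} \left(b + b\right) = - \frac{4 b}{7} \cdot 2 b = - \frac{8 b^{2}}{7}$)
$- 20 Q{\left(\frac{1}{208 + 207} \right)} = - 20 \left(- \frac{8 \left(\frac{1}{208 + 207}\right)^{2}}{7}\right) = - 20 \left(- \frac{8 \left(\frac{1}{415}\right)^{2}}{7}\right) = - 20 \left(- \frac{8}{7 \cdot 172225}\right) = - 20 \left(\left(- \frac{8}{7}\right) \frac{1}{172225}\right) = \left(-20\right) \left(- \frac{8}{1205575}\right) = \frac{32}{241115}$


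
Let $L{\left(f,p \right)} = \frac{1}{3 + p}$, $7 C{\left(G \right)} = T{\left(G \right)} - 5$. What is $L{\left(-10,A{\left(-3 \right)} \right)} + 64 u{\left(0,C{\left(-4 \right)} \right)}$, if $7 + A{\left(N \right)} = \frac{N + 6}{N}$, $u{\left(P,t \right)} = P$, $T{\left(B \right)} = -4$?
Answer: $- \frac{1}{5} \approx -0.2$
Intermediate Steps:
$C{\left(G \right)} = - \frac{9}{7}$ ($C{\left(G \right)} = \frac{-4 - 5}{7} = \frac{1}{7} \left(-9\right) = - \frac{9}{7}$)
$A{\left(N \right)} = -7 + \frac{6 + N}{N}$ ($A{\left(N \right)} = -7 + \frac{N + 6}{N} = -7 + \frac{6 + N}{N}$)
$L{\left(-10,A{\left(-3 \right)} \right)} + 64 u{\left(0,C{\left(-4 \right)} \right)} = \frac{1}{3 - \left(6 - \frac{6}{-3}\right)} + 64 \cdot 0 = \frac{1}{3 + \left(-6 + 6 \left(- \frac{1}{3}\right)\right)} + 0 = \frac{1}{3 - 8} + 0 = \frac{1}{-5} + 0 = - \frac{1}{5} + 0 = - \frac{1}{5}$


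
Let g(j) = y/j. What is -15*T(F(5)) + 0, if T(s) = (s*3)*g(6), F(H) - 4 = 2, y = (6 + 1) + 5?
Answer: -540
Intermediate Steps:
y = 12 (y = 7 + 5 = 12)
F(H) = 6 (F(H) = 4 + 2 = 6)
g(j) = 12/j
T(s) = 6*s (T(s) = (s*3)*(12/6) = (3*s)*(12*(1/6)) = (3*s)*2 = 6*s)
-15*T(F(5)) + 0 = -90*6 + 0 = -15*36 + 0 = -540 + 0 = -540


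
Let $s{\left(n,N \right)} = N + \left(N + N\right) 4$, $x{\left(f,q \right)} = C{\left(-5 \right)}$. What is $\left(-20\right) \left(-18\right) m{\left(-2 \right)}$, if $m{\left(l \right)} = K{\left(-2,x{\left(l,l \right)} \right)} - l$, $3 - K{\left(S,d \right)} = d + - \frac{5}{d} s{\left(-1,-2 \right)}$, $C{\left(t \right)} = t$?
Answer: $10080$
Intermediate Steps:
$x{\left(f,q \right)} = -5$
$s{\left(n,N \right)} = 9 N$ ($s{\left(n,N \right)} = N + 2 N 4 = N + 8 N = 9 N$)
$K{\left(S,d \right)} = 3 - d - \frac{90}{d}$ ($K{\left(S,d \right)} = 3 - \left(d + - \frac{5}{d} 9 \left(-2\right)\right) = 3 - \left(d + - \frac{5}{d} \left(-18\right)\right) = 3 - \left(d + \frac{90}{d}\right) = 3 - d - \frac{90}{d}$)
$m{\left(l \right)} = 26 - l$ ($m{\left(l \right)} = \left(3 - -5 - \frac{90}{-5}\right) - l = \left(3 + 5 - -18\right) - l = \left(3 + 5 + 18\right) - l = 26 - l$)
$\left(-20\right) \left(-18\right) m{\left(-2 \right)} = \left(-20\right) \left(-18\right) \left(26 - -2\right) = 360 \left(26 + 2\right) = 360 \cdot 28 = 10080$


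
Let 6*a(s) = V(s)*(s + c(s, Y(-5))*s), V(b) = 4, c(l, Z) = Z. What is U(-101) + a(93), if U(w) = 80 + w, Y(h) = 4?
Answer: 289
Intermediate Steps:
a(s) = 10*s/3 (a(s) = (4*(s + 4*s))/6 = (4*(5*s))/6 = (20*s)/6 = 10*s/3)
U(-101) + a(93) = (80 - 101) + (10/3)*93 = -21 + 310 = 289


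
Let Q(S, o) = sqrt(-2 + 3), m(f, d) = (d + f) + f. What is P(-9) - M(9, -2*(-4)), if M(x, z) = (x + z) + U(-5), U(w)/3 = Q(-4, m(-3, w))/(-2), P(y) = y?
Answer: -49/2 ≈ -24.500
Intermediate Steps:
m(f, d) = d + 2*f
Q(S, o) = 1 (Q(S, o) = sqrt(1) = 1)
U(w) = -3/2 (U(w) = 3*(1/(-2)) = 3*(1*(-1/2)) = 3*(-1/2) = -3/2)
M(x, z) = -3/2 + x + z (M(x, z) = (x + z) - 3/2 = -3/2 + x + z)
P(-9) - M(9, -2*(-4)) = -9 - (-3/2 + 9 - 2*(-4)) = -9 - (-3/2 + 9 + 8) = -9 - 1*31/2 = -9 - 31/2 = -49/2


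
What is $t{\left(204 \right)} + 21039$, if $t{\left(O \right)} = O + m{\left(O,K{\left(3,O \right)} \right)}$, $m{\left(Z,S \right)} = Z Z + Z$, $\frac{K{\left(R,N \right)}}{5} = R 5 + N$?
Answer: $63063$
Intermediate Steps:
$K{\left(R,N \right)} = 5 N + 25 R$ ($K{\left(R,N \right)} = 5 \left(R 5 + N\right) = 5 \left(5 R + N\right) = 5 \left(N + 5 R\right) = 5 N + 25 R$)
$m{\left(Z,S \right)} = Z + Z^{2}$ ($m{\left(Z,S \right)} = Z^{2} + Z = Z + Z^{2}$)
$t{\left(O \right)} = O + O \left(1 + O\right)$
$t{\left(204 \right)} + 21039 = 204 \left(2 + 204\right) + 21039 = 204 \cdot 206 + 21039 = 42024 + 21039 = 63063$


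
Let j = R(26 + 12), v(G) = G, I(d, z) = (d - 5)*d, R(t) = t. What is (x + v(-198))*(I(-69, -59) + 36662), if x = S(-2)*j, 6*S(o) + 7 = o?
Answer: -10650840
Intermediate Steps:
S(o) = -7/6 + o/6
I(d, z) = d*(-5 + d) (I(d, z) = (-5 + d)*d = d*(-5 + d))
j = 38 (j = 26 + 12 = 38)
x = -57 (x = (-7/6 + (⅙)*(-2))*38 = (-7/6 - ⅓)*38 = -3/2*38 = -57)
(x + v(-198))*(I(-69, -59) + 36662) = (-57 - 198)*(-69*(-5 - 69) + 36662) = -255*(-69*(-74) + 36662) = -255*(5106 + 36662) = -255*41768 = -10650840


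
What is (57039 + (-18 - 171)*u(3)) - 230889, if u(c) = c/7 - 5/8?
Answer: -1390503/8 ≈ -1.7381e+5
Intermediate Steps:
u(c) = -5/8 + c/7 (u(c) = c*(1/7) - 5*1/8 = c/7 - 5/8 = -5/8 + c/7)
(57039 + (-18 - 171)*u(3)) - 230889 = (57039 + (-18 - 171)*(-5/8 + (1/7)*3)) - 230889 = (57039 - 189*(-5/8 + 3/7)) - 230889 = (57039 - 189*(-11/56)) - 230889 = (57039 + 297/8) - 230889 = 456609/8 - 230889 = -1390503/8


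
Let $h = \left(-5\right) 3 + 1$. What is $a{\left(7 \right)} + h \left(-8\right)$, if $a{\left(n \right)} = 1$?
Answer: $113$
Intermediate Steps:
$h = -14$ ($h = -15 + 1 = -14$)
$a{\left(7 \right)} + h \left(-8\right) = 1 - -112 = 1 + 112 = 113$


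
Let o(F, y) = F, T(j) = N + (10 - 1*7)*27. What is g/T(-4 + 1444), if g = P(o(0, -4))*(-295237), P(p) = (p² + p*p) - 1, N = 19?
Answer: 295237/100 ≈ 2952.4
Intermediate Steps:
T(j) = 100 (T(j) = 19 + (10 - 1*7)*27 = 19 + (10 - 7)*27 = 19 + 3*27 = 19 + 81 = 100)
P(p) = -1 + 2*p² (P(p) = (p² + p²) - 1 = 2*p² - 1 = -1 + 2*p²)
g = 295237 (g = (-1 + 2*0²)*(-295237) = (-1 + 2*0)*(-295237) = (-1 + 0)*(-295237) = -1*(-295237) = 295237)
g/T(-4 + 1444) = 295237/100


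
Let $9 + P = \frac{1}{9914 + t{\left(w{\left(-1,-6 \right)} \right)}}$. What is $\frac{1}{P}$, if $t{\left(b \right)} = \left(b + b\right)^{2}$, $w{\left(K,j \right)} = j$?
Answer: $- \frac{10058}{90521} \approx -0.11111$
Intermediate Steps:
$t{\left(b \right)} = 4 b^{2}$ ($t{\left(b \right)} = \left(2 b\right)^{2} = 4 b^{2}$)
$P = - \frac{90521}{10058}$ ($P = -9 + \frac{1}{9914 + 4 \left(-6\right)^{2}} = -9 + \frac{1}{9914 + 4 \cdot 36} = -9 + \frac{1}{9914 + 144} = -9 + \frac{1}{10058} = - \frac{90521}{10058} \approx -8.9999$)
$\frac{1}{P} = \frac{1}{- \frac{90521}{10058}} = - \frac{10058}{90521}$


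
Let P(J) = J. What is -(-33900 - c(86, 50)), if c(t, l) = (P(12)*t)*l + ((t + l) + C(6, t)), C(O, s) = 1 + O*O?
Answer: 85673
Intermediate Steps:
C(O, s) = 1 + O²
c(t, l) = 37 + l + t + 12*l*t (c(t, l) = (12*t)*l + ((t + l) + (1 + 6²)) = 12*l*t + ((l + t) + (1 + 36)) = 12*l*t + ((l + t) + 37) = 12*l*t + (37 + l + t) = 37 + l + t + 12*l*t)
-(-33900 - c(86, 50)) = -(-33900 - (37 + 50 + 86 + 12*50*86)) = -(-33900 - (37 + 50 + 86 + 51600)) = -(-33900 - 1*51773) = -(-33900 - 51773) = -1*(-85673) = 85673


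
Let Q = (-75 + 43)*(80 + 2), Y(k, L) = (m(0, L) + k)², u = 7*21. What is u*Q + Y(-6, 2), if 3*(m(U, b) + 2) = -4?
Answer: -3470768/9 ≈ -3.8564e+5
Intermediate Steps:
m(U, b) = -10/3 (m(U, b) = -2 + (⅓)*(-4) = -2 - 4/3 = -10/3)
u = 147
Y(k, L) = (-10/3 + k)²
Q = -2624 (Q = -32*82 = -2624)
u*Q + Y(-6, 2) = 147*(-2624) + (-10 + 3*(-6))²/9 = -385728 + (-10 - 18)²/9 = -385728 + (⅑)*(-28)² = -385728 + (⅑)*784 = -385728 + 784/9 = -3470768/9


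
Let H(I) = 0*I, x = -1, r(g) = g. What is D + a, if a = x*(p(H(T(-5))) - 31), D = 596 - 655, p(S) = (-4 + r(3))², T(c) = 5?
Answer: -29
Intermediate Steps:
H(I) = 0
p(S) = 1 (p(S) = (-4 + 3)² = (-1)² = 1)
D = -59
a = 30 (a = -(1 - 31) = -1*(-30) = 30)
D + a = -59 + 30 = -29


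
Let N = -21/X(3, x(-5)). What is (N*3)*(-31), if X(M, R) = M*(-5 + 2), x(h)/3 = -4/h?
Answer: -217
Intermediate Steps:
x(h) = -12/h (x(h) = 3*(-4/h) = -12/h)
X(M, R) = -3*M (X(M, R) = M*(-3) = -3*M)
N = 7/3 (N = -21/((-3*3)) = -21/(-9) = -21*(-1/9) = 7/3 ≈ 2.3333)
(N*3)*(-31) = ((7/3)*3)*(-31) = 7*(-31) = -217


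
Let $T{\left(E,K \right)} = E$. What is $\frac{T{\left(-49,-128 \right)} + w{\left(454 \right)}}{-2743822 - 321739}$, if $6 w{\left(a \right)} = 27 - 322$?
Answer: $\frac{589}{18393366} \approx 3.2022 \cdot 10^{-5}$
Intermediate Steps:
$w{\left(a \right)} = - \frac{295}{6}$ ($w{\left(a \right)} = \frac{27 - 322}{6} = \frac{1}{6} \left(-295\right) = - \frac{295}{6}$)
$\frac{T{\left(-49,-128 \right)} + w{\left(454 \right)}}{-2743822 - 321739} = \frac{-49 - \frac{295}{6}}{-2743822 - 321739} = - \frac{589}{6 \left(-3065561\right)} = \left(- \frac{589}{6}\right) \left(- \frac{1}{3065561}\right) = \frac{589}{18393366}$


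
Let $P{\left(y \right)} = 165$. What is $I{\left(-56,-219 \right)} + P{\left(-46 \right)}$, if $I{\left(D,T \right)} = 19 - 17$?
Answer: $167$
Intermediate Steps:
$I{\left(D,T \right)} = 2$ ($I{\left(D,T \right)} = 19 - 17 = 2$)
$I{\left(-56,-219 \right)} + P{\left(-46 \right)} = 2 + 165 = 167$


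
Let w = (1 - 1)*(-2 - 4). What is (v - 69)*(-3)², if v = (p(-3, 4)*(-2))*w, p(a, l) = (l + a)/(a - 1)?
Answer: -621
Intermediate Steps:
p(a, l) = (a + l)/(-1 + a)
w = 0 (w = 0*(-6) = 0)
v = 0 (v = (((-3 + 4)/(-1 - 3))*(-2))*0 = ((1/(-4))*(-2))*0 = (-¼*1*(-2))*0 = -¼*(-2)*0 = (½)*0 = 0)
(v - 69)*(-3)² = (0 - 69)*(-3)² = -69*9 = -621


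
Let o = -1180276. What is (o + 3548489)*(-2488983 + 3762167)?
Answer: 3015170900192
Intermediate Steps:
(o + 3548489)*(-2488983 + 3762167) = (-1180276 + 3548489)*(-2488983 + 3762167) = 2368213*1273184 = 3015170900192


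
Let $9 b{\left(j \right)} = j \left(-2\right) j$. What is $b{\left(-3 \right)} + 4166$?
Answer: $4164$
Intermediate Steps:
$b{\left(j \right)} = - \frac{2 j^{2}}{9}$ ($b{\left(j \right)} = \frac{j \left(-2\right) j}{9} = \frac{- 2 j j}{9} = \frac{\left(-2\right) j^{2}}{9} = - \frac{2 j^{2}}{9}$)
$b{\left(-3 \right)} + 4166 = - \frac{2 \left(-3\right)^{2}}{9} + 4166 = \left(- \frac{2}{9}\right) 9 + 4166 = -2 + 4166 = 4164$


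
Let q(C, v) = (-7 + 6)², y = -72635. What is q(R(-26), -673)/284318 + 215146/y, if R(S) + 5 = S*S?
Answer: -61169807793/20651437930 ≈ -2.9620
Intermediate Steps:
R(S) = -5 + S² (R(S) = -5 + S*S = -5 + S²)
q(C, v) = 1 (q(C, v) = (-1)² = 1)
q(R(-26), -673)/284318 + 215146/y = 1/284318 + 215146/(-72635) = 1*(1/284318) + 215146*(-1/72635) = 1/284318 - 215146/72635 = -61169807793/20651437930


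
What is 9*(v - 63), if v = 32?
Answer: -279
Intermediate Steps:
9*(v - 63) = 9*(32 - 63) = 9*(-31) = -279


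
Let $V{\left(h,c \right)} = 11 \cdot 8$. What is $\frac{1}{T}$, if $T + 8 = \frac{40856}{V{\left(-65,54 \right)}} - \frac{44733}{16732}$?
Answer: $\frac{184052}{83485845} \approx 0.0022046$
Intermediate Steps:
$V{\left(h,c \right)} = 88$
$T = \frac{83485845}{184052}$ ($T = -8 + \left(\frac{40856}{88} - \frac{44733}{16732}\right) = -8 + \left(40856 \cdot \frac{1}{88} - \frac{44733}{16732}\right) = -8 + \left(\frac{5107}{11} - \frac{44733}{16732}\right) = -8 + \frac{84958261}{184052} = \frac{83485845}{184052} \approx 453.6$)
$\frac{1}{T} = \frac{1}{\frac{83485845}{184052}} = \frac{184052}{83485845}$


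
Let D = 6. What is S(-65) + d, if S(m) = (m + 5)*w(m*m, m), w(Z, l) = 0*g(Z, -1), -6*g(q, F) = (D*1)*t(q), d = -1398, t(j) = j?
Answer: -1398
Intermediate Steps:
g(q, F) = -q (g(q, F) = -6*1*q/6 = -q)
w(Z, l) = 0 (w(Z, l) = 0*(-Z) = 0)
S(m) = 0 (S(m) = (m + 5)*0 = (5 + m)*0 = 0)
S(-65) + d = 0 - 1398 = -1398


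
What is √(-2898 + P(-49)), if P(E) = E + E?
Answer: 2*I*√749 ≈ 54.736*I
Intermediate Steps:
P(E) = 2*E
√(-2898 + P(-49)) = √(-2898 + 2*(-49)) = √(-2898 - 98) = √(-2996) = 2*I*√749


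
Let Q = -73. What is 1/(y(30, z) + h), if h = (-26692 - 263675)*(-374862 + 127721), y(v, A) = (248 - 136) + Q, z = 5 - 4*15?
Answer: 1/71761590786 ≈ 1.3935e-11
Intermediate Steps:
z = -55 (z = 5 - 60 = -55)
y(v, A) = 39 (y(v, A) = (248 - 136) - 73 = 112 - 73 = 39)
h = 71761590747 (h = -290367*(-247141) = 71761590747)
1/(y(30, z) + h) = 1/(39 + 71761590747) = 1/71761590786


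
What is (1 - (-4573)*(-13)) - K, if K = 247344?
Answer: -306792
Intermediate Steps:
(1 - (-4573)*(-13)) - K = (1 - (-4573)*(-13)) - 1*247344 = (1 - 269*221) - 247344 = (1 - 59449) - 247344 = -59448 - 247344 = -306792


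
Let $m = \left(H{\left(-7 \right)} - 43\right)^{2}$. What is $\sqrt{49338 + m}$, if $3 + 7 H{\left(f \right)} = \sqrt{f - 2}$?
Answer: $\frac{\sqrt{2509969 - 1824 i}}{7} \approx 226.33 - 0.082236 i$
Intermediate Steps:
$H{\left(f \right)} = - \frac{3}{7} + \frac{\sqrt{-2 + f}}{7}$ ($H{\left(f \right)} = - \frac{3}{7} + \frac{\sqrt{f - 2}}{7} = - \frac{3}{7} + \frac{\sqrt{-2 + f}}{7}$)
$m = \left(- \frac{304}{7} + \frac{3 i}{7}\right)^{2}$ ($m = \left(\left(- \frac{3}{7} + \frac{\sqrt{-2 - 7}}{7}\right) - 43\right)^{2} = \left(\left(- \frac{3}{7} + \frac{\sqrt{-9}}{7}\right) - 43\right)^{2} = \left(\left(- \frac{3}{7} + \frac{3 i}{7}\right) - 43\right)^{2} = \left(- \frac{304}{7} + \frac{3 i}{7}\right)^{2} \approx 1885.9 - 37.224 i$)
$\sqrt{49338 + m} = \sqrt{49338 + \left(\frac{13201}{7} - \frac{1824 i}{49}\right)} = \sqrt{\frac{358567}{7} - \frac{1824 i}{49}}$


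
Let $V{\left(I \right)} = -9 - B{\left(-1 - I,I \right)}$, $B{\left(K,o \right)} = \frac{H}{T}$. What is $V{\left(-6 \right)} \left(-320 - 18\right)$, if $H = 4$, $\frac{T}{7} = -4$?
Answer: $\frac{20956}{7} \approx 2993.7$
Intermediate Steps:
$T = -28$ ($T = 7 \left(-4\right) = -28$)
$B{\left(K,o \right)} = - \frac{1}{7}$ ($B{\left(K,o \right)} = \frac{4}{-28} = 4 \left(- \frac{1}{28}\right) = - \frac{1}{7}$)
$V{\left(I \right)} = - \frac{62}{7}$ ($V{\left(I \right)} = -9 - - \frac{1}{7} = -9 + \frac{1}{7} = - \frac{62}{7}$)
$V{\left(-6 \right)} \left(-320 - 18\right) = - \frac{62 \left(-320 - 18\right)}{7} = \left(- \frac{62}{7}\right) \left(-338\right) = \frac{20956}{7}$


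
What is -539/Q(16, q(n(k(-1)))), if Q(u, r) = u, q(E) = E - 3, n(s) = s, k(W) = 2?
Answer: -539/16 ≈ -33.688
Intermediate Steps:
q(E) = -3 + E
-539/Q(16, q(n(k(-1)))) = -539/16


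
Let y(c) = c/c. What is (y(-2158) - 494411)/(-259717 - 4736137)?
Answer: 247205/2497927 ≈ 0.098964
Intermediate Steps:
y(c) = 1
(y(-2158) - 494411)/(-259717 - 4736137) = (1 - 494411)/(-259717 - 4736137) = -494410/(-4995854) = -494410*(-1/4995854) = 247205/2497927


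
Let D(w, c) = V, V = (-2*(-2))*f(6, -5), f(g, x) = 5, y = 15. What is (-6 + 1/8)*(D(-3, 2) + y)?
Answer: -1645/8 ≈ -205.63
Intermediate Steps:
V = 20 (V = -2*(-2)*5 = 4*5 = 20)
D(w, c) = 20
(-6 + 1/8)*(D(-3, 2) + y) = (-6 + 1/8)*(20 + 15) = (-6 + ⅛)*35 = -47/8*35 = -1645/8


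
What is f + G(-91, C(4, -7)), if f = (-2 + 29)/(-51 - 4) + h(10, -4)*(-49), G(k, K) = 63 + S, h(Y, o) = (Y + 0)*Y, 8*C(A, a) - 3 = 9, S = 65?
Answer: -262487/55 ≈ -4772.5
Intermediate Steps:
C(A, a) = 3/2 (C(A, a) = 3/8 + (1/8)*9 = 3/8 + 9/8 = 3/2)
h(Y, o) = Y**2 (h(Y, o) = Y*Y = Y**2)
G(k, K) = 128 (G(k, K) = 63 + 65 = 128)
f = -269527/55 (f = (-2 + 29)/(-51 - 4) + 10**2*(-49) = 27/(-55) + 100*(-49) = 27*(-1/55) - 4900 = -27/55 - 4900 = -269527/55 ≈ -4900.5)
f + G(-91, C(4, -7)) = -269527/55 + 128 = -262487/55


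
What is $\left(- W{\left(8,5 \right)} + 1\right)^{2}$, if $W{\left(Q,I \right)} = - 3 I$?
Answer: $256$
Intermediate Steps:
$\left(- W{\left(8,5 \right)} + 1\right)^{2} = \left(- \left(-3\right) 5 + 1\right)^{2} = \left(\left(-1\right) \left(-15\right) + 1\right)^{2} = \left(15 + 1\right)^{2} = 16^{2} = 256$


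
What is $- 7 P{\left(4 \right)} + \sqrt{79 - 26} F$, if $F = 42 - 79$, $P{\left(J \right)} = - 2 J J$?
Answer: $224 - 37 \sqrt{53} \approx -45.364$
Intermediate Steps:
$P{\left(J \right)} = - 2 J^{2}$
$F = -37$ ($F = 42 - 79 = -37$)
$- 7 P{\left(4 \right)} + \sqrt{79 - 26} F = - 7 \left(- 2 \cdot 4^{2}\right) + \sqrt{79 - 26} \left(-37\right) = - 7 \left(\left(-2\right) 16\right) + \sqrt{53} \left(-37\right) = \left(-7\right) \left(-32\right) - 37 \sqrt{53} = 224 - 37 \sqrt{53}$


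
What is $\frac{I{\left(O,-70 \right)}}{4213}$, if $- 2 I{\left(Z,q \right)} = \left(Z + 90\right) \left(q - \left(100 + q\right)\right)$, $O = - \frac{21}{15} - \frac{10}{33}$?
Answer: $\frac{145690}{139029} \approx 1.0479$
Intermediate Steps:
$O = - \frac{281}{165}$ ($O = \left(-21\right) \frac{1}{15} - \frac{10}{33} = - \frac{7}{5} - \frac{10}{33} = - \frac{281}{165} \approx -1.703$)
$I{\left(Z,q \right)} = 4500 + 50 Z$ ($I{\left(Z,q \right)} = - \frac{\left(Z + 90\right) \left(q - \left(100 + q\right)\right)}{2} = - \frac{\left(90 + Z\right) \left(-100\right)}{2} = - \frac{-9000 - 100 Z}{2} = 4500 + 50 Z$)
$\frac{I{\left(O,-70 \right)}}{4213} = \frac{4500 + 50 \left(- \frac{281}{165}\right)}{4213} = \left(4500 - \frac{2810}{33}\right) \frac{1}{4213} = \frac{145690}{33} \cdot \frac{1}{4213} = \frac{145690}{139029}$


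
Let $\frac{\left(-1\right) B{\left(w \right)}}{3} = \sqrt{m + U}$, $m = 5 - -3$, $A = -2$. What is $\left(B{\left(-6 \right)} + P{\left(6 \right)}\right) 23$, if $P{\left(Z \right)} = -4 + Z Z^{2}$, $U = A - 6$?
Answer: $4876$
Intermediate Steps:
$U = -8$ ($U = -2 - 6 = -8$)
$P{\left(Z \right)} = -4 + Z^{3}$
$m = 8$ ($m = 5 + 3 = 8$)
$B{\left(w \right)} = 0$ ($B{\left(w \right)} = - 3 \sqrt{8 - 8} = - 3 \sqrt{0} = \left(-3\right) 0 = 0$)
$\left(B{\left(-6 \right)} + P{\left(6 \right)}\right) 23 = \left(0 - \left(4 - 6^{3}\right)\right) 23 = \left(0 + \left(-4 + 216\right)\right) 23 = \left(0 + 212\right) 23 = 212 \cdot 23 = 4876$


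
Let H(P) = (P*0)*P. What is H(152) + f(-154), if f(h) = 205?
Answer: 205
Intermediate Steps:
H(P) = 0 (H(P) = 0*P = 0)
H(152) + f(-154) = 0 + 205 = 205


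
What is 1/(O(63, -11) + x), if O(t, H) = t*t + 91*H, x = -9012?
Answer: -1/6044 ≈ -0.00016545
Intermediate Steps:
O(t, H) = t**2 + 91*H
1/(O(63, -11) + x) = 1/((63**2 + 91*(-11)) - 9012) = 1/((3969 - 1001) - 9012) = 1/(2968 - 9012) = 1/(-6044) = -1/6044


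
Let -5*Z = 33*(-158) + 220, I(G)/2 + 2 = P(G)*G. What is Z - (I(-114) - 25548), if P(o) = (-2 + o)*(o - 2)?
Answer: 15472594/5 ≈ 3.0945e+6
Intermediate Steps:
P(o) = (-2 + o)**2 (P(o) = (-2 + o)*(-2 + o) = (-2 + o)**2)
I(G) = -4 + 2*G*(-2 + G)**2 (I(G) = -4 + 2*((-2 + G)**2*G) = -4 + 2*(G*(-2 + G)**2) = -4 + 2*G*(-2 + G)**2)
Z = 4994/5 (Z = -(33*(-158) + 220)/5 = -(-5214 + 220)/5 = -1/5*(-4994) = 4994/5 ≈ 998.80)
Z - (I(-114) - 25548) = 4994/5 - ((-4 + 2*(-114)*(-2 - 114)**2) - 25548) = 4994/5 - ((-4 + 2*(-114)*(-116)**2) - 25548) = 4994/5 - ((-4 + 2*(-114)*13456) - 25548) = 4994/5 - ((-4 - 3067968) - 25548) = 4994/5 - (-3067972 - 25548) = 4994/5 - 1*(-3093520) = 4994/5 + 3093520 = 15472594/5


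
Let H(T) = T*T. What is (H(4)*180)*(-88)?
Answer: -253440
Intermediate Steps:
H(T) = T²
(H(4)*180)*(-88) = (4²*180)*(-88) = (16*180)*(-88) = 2880*(-88) = -253440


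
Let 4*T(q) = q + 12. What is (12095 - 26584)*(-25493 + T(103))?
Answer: 1475806073/4 ≈ 3.6895e+8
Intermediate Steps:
T(q) = 3 + q/4 (T(q) = (q + 12)/4 = (12 + q)/4 = 3 + q/4)
(12095 - 26584)*(-25493 + T(103)) = (12095 - 26584)*(-25493 + (3 + (¼)*103)) = -14489*(-25493 + (3 + 103/4)) = -14489*(-25493 + 115/4) = -14489*(-101857/4) = 1475806073/4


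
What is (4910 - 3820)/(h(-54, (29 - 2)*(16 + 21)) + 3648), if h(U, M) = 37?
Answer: 218/737 ≈ 0.29579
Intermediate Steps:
(4910 - 3820)/(h(-54, (29 - 2)*(16 + 21)) + 3648) = (4910 - 3820)/(37 + 3648) = 1090/3685 = 1090*(1/3685) = 218/737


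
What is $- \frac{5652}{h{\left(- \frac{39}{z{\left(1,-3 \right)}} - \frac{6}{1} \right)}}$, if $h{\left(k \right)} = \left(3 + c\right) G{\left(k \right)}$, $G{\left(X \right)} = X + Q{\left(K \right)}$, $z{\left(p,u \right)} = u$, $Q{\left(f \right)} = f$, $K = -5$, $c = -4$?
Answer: $2826$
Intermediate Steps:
$G{\left(X \right)} = -5 + X$ ($G{\left(X \right)} = X - 5 = -5 + X$)
$h{\left(k \right)} = 5 - k$ ($h{\left(k \right)} = \left(3 - 4\right) \left(-5 + k\right) = - (-5 + k) = 5 - k$)
$- \frac{5652}{h{\left(- \frac{39}{z{\left(1,-3 \right)}} - \frac{6}{1} \right)}} = - \frac{5652}{5 - \left(- \frac{39}{-3} - \frac{6}{1}\right)} = - \frac{5652}{5 - \left(\left(-39\right) \left(- \frac{1}{3}\right) - 6\right)} = - \frac{5652}{5 - \left(13 - 6\right)} = - \frac{5652}{5 - 7} = - \frac{5652}{-2} = \left(-5652\right) \left(- \frac{1}{2}\right) = 2826$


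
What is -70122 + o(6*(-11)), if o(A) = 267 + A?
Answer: -69921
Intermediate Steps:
-70122 + o(6*(-11)) = -70122 + (267 + 6*(-11)) = -70122 + (267 - 66) = -70122 + 201 = -69921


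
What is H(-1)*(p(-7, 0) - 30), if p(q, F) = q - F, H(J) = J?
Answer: 37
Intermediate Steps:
H(-1)*(p(-7, 0) - 30) = -((-7 - 1*0) - 30) = -((-7 + 0) - 30) = -(-7 - 30) = -1*(-37) = 37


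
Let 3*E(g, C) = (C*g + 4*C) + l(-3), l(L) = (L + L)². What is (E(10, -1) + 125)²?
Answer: 157609/9 ≈ 17512.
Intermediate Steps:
l(L) = 4*L² (l(L) = (2*L)² = 4*L²)
E(g, C) = 12 + 4*C/3 + C*g/3 (E(g, C) = ((C*g + 4*C) + 4*(-3)²)/3 = ((4*C + C*g) + 4*9)/3 = ((4*C + C*g) + 36)/3 = (36 + 4*C + C*g)/3 = 12 + 4*C/3 + C*g/3)
(E(10, -1) + 125)² = ((12 + (4/3)*(-1) + (⅓)*(-1)*10) + 125)² = ((12 - 4/3 - 10/3) + 125)² = (22/3 + 125)² = (397/3)² = 157609/9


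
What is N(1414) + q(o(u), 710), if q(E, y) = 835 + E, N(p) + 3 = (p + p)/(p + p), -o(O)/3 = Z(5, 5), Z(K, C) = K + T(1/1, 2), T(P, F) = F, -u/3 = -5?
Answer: 812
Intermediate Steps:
u = 15 (u = -3*(-5) = 15)
Z(K, C) = 2 + K (Z(K, C) = K + 2 = 2 + K)
o(O) = -21 (o(O) = -3*(2 + 5) = -3*7 = -21)
N(p) = -2 (N(p) = -3 + (p + p)/(p + p) = -3 + (2*p)/((2*p)) = -3 + (2*p)*(1/(2*p)) = -3 + 1 = -2)
N(1414) + q(o(u), 710) = -2 + (835 - 21) = -2 + 814 = 812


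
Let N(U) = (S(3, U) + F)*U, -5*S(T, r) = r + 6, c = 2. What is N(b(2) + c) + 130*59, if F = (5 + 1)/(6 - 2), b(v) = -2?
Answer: 7670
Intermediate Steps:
S(T, r) = -6/5 - r/5 (S(T, r) = -(r + 6)/5 = -(6 + r)/5 = -6/5 - r/5)
F = 3/2 (F = 6/4 = 6*(¼) = 3/2 ≈ 1.5000)
N(U) = U*(3/10 - U/5) (N(U) = ((-6/5 - U/5) + 3/2)*U = (3/10 - U/5)*U = U*(3/10 - U/5))
N(b(2) + c) + 130*59 = (-2 + 2)*(3 - 2*(-2 + 2))/10 + 130*59 = (⅒)*0*(3 - 2*0) + 7670 = (⅒)*0*(3 + 0) + 7670 = (⅒)*0*3 + 7670 = 0 + 7670 = 7670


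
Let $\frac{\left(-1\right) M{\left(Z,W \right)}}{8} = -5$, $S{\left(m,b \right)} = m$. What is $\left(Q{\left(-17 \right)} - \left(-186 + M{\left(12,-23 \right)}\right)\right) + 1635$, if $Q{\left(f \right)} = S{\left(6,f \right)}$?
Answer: $1787$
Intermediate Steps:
$M{\left(Z,W \right)} = 40$ ($M{\left(Z,W \right)} = \left(-8\right) \left(-5\right) = 40$)
$Q{\left(f \right)} = 6$
$\left(Q{\left(-17 \right)} - \left(-186 + M{\left(12,-23 \right)}\right)\right) + 1635 = \left(6 + \left(186 - 40\right)\right) + 1635 = \left(6 + 146\right) + 1635 = 152 + 1635 = 1787$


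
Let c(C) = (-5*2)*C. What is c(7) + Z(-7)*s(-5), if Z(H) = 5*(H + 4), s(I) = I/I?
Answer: -85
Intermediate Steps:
s(I) = 1
Z(H) = 20 + 5*H (Z(H) = 5*(4 + H) = 20 + 5*H)
c(C) = -10*C
c(7) + Z(-7)*s(-5) = -10*7 + (20 + 5*(-7))*1 = -70 + (20 - 35)*1 = -70 - 15*1 = -70 - 15 = -85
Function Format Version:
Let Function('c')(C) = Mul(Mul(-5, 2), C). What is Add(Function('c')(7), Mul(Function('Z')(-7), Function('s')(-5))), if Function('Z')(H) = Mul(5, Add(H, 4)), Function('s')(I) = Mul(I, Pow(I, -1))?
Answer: -85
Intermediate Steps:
Function('s')(I) = 1
Function('Z')(H) = Add(20, Mul(5, H)) (Function('Z')(H) = Mul(5, Add(4, H)) = Add(20, Mul(5, H)))
Function('c')(C) = Mul(-10, C)
Add(Function('c')(7), Mul(Function('Z')(-7), Function('s')(-5))) = Add(Mul(-10, 7), Mul(Add(20, Mul(5, -7)), 1)) = Add(-70, Mul(Add(20, -35), 1)) = Add(-70, Mul(-15, 1)) = Add(-70, -15) = -85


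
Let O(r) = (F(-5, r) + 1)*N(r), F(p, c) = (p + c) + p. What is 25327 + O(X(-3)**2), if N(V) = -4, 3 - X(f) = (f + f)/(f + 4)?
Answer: 25039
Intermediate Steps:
X(f) = 3 - 2*f/(4 + f) (X(f) = 3 - (f + f)/(f + 4) = 3 - 2*f/(4 + f))
F(p, c) = c + 2*p (F(p, c) = (c + p) + p = c + 2*p)
O(r) = 36 - 4*r (O(r) = ((r + 2*(-5)) + 1)*(-4) = ((r - 10) + 1)*(-4) = ((-10 + r) + 1)*(-4) = (-9 + r)*(-4) = 36 - 4*r)
25327 + O(X(-3)**2) = 25327 + (36 - 4*(12 - 3)**2/(4 - 3)**2) = 25327 + (36 - 4*(9/1)**2) = 25327 + (36 - 4*(1*9)**2) = 25327 + (36 - 4*9**2) = 25327 + (36 - 4*81) = 25327 + (36 - 324) = 25327 - 288 = 25039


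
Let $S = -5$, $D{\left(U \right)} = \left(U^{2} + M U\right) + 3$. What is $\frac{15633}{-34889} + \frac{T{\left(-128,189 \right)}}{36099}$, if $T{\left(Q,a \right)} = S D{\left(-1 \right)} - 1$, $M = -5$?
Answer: $- \frac{565940561}{1259458011} \approx -0.44935$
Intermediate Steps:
$D{\left(U \right)} = 3 + U^{2} - 5 U$ ($D{\left(U \right)} = \left(U^{2} - 5 U\right) + 3 = 3 + U^{2} - 5 U$)
$T{\left(Q,a \right)} = -46$ ($T{\left(Q,a \right)} = - 5 \left(3 + \left(-1\right)^{2} - -5\right) - 1 = - 5 \left(3 + 1 + 5\right) - 1 = \left(-5\right) 9 - 1 = -45 - 1 = -46$)
$\frac{15633}{-34889} + \frac{T{\left(-128,189 \right)}}{36099} = \frac{15633}{-34889} - \frac{46}{36099} = 15633 \left(- \frac{1}{34889}\right) - \frac{46}{36099} = - \frac{15633}{34889} - \frac{46}{36099} = - \frac{565940561}{1259458011}$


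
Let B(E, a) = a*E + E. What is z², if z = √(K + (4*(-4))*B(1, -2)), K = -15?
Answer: 1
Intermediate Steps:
B(E, a) = E + E*a (B(E, a) = E*a + E = E + E*a)
z = 1 (z = √(-15 + (4*(-4))*(1*(1 - 2))) = √(-15 - 16*(-1)) = √(-15 + 16) = √1 = 1)
z² = 1² = 1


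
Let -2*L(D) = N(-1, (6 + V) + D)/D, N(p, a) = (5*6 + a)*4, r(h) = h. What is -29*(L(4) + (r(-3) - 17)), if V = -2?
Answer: 1131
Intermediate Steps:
N(p, a) = 120 + 4*a (N(p, a) = (30 + a)*4 = 120 + 4*a)
L(D) = -(136 + 4*D)/(2*D) (L(D) = -(120 + 4*((6 - 2) + D))/(2*D) = -(120 + 4*(4 + D))/(2*D) = -(120 + (16 + 4*D))/(2*D) = -(136 + 4*D)/(2*D))
-29*(L(4) + (r(-3) - 17)) = -29*((-2 - 68/4) + (-3 - 17)) = -29*((-2 - 68*¼) - 20) = -29*((-2 - 17) - 20) = -29*(-19 - 20) = -29*(-39) = 1131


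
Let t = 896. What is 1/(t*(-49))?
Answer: -1/43904 ≈ -2.2777e-5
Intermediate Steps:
1/(t*(-49)) = 1/(896*(-49)) = 1/(-43904) = -1/43904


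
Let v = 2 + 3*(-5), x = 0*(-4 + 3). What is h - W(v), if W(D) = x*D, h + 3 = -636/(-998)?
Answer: -1179/499 ≈ -2.3627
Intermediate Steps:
x = 0 (x = 0*(-1) = 0)
h = -1179/499 (h = -3 - 636/(-998) = -3 - 636*(-1/998) = -3 + 318/499 = -1179/499 ≈ -2.3627)
v = -13 (v = 2 - 15 = -13)
W(D) = 0 (W(D) = 0*D = 0)
h - W(v) = -1179/499 - 1*0 = -1179/499 + 0 = -1179/499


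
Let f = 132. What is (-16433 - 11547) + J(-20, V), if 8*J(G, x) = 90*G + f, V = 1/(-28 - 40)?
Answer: -56377/2 ≈ -28189.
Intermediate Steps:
V = -1/68 (V = 1/(-68) = -1/68 ≈ -0.014706)
J(G, x) = 33/2 + 45*G/4 (J(G, x) = (90*G + 132)/8 = (132 + 90*G)/8 = 33/2 + 45*G/4)
(-16433 - 11547) + J(-20, V) = (-16433 - 11547) + (33/2 + (45/4)*(-20)) = -27980 + (33/2 - 225) = -27980 - 417/2 = -56377/2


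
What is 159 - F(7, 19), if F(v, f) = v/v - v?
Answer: 165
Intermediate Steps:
F(v, f) = 1 - v
159 - F(7, 19) = 159 - (1 - 1*7) = 159 - (1 - 7) = 159 - 1*(-6) = 159 + 6 = 165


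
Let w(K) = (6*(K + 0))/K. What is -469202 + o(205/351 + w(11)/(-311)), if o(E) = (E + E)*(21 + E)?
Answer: -5590778928790102/11916123921 ≈ -4.6918e+5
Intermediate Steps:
w(K) = 6 (w(K) = (6*K)/K = 6)
o(E) = 2*E*(21 + E) (o(E) = (2*E)*(21 + E) = 2*E*(21 + E))
-469202 + o(205/351 + w(11)/(-311)) = -469202 + 2*(205/351 + 6/(-311))*(21 + (205/351 + 6/(-311))) = -469202 + 2*(205*(1/351) + 6*(-1/311))*(21 + (205*(1/351) + 6*(-1/311))) = -469202 + 2*(205/351 - 6/311)*(21 + (205/351 - 6/311)) = -469202 + 2*(61649/109161)*(21 + 61649/109161) = -469202 + 2*(61649/109161)*(2354030/109161) = -469202 + 290247190940/11916123921 = -5590778928790102/11916123921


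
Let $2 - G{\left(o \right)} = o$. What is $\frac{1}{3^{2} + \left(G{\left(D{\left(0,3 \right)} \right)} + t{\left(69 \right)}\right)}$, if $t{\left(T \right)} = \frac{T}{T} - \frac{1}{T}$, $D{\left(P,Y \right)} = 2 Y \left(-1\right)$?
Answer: $\frac{69}{1241} \approx 0.0556$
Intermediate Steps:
$D{\left(P,Y \right)} = - 2 Y$
$G{\left(o \right)} = 2 - o$
$t{\left(T \right)} = 1 - \frac{1}{T}$
$\frac{1}{3^{2} + \left(G{\left(D{\left(0,3 \right)} \right)} + t{\left(69 \right)}\right)} = \frac{1}{3^{2} - \left(-2 - 6 - \frac{-1 + 69}{69}\right)} = \frac{1}{9 + \left(\left(2 - -6\right) + \frac{1}{69} \cdot 68\right)} = \frac{1}{9 + \left(\left(2 + 6\right) + \frac{68}{69}\right)} = \frac{1}{9 + \left(8 + \frac{68}{69}\right)} = \frac{1}{9 + \frac{620}{69}} = \frac{1}{\frac{1241}{69}} = \frac{69}{1241}$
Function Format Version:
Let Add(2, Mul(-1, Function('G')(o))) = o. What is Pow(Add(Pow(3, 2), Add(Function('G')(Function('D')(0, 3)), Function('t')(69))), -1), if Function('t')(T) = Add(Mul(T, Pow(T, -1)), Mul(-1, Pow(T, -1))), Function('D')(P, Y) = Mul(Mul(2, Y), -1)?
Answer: Rational(69, 1241) ≈ 0.055600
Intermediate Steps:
Function('D')(P, Y) = Mul(-2, Y)
Function('G')(o) = Add(2, Mul(-1, o))
Function('t')(T) = Add(1, Mul(-1, Pow(T, -1)))
Pow(Add(Pow(3, 2), Add(Function('G')(Function('D')(0, 3)), Function('t')(69))), -1) = Pow(Add(Pow(3, 2), Add(Add(2, Mul(-1, Mul(-2, 3))), Mul(Pow(69, -1), Add(-1, 69)))), -1) = Pow(Add(9, Add(Add(2, Mul(-1, -6)), Mul(Rational(1, 69), 68))), -1) = Pow(Add(9, Add(Add(2, 6), Rational(68, 69))), -1) = Pow(Add(9, Add(8, Rational(68, 69))), -1) = Pow(Add(9, Rational(620, 69)), -1) = Pow(Rational(1241, 69), -1) = Rational(69, 1241)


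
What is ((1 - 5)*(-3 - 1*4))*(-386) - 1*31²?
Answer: -11769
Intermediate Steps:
((1 - 5)*(-3 - 1*4))*(-386) - 1*31² = -4*(-3 - 4)*(-386) - 1*961 = -4*(-7)*(-386) - 961 = 28*(-386) - 961 = -10808 - 961 = -11769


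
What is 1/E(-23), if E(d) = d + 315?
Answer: 1/292 ≈ 0.0034247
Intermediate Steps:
E(d) = 315 + d
1/E(-23) = 1/(315 - 23) = 1/292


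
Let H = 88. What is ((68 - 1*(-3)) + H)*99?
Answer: 15741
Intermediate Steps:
((68 - 1*(-3)) + H)*99 = ((68 - 1*(-3)) + 88)*99 = ((68 + 3) + 88)*99 = (71 + 88)*99 = 159*99 = 15741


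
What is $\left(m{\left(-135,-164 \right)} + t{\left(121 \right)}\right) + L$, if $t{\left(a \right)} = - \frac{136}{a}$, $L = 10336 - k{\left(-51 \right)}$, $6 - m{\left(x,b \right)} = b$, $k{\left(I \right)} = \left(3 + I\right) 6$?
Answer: $\frac{1305938}{121} \approx 10793.0$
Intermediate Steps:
$k{\left(I \right)} = 18 + 6 I$
$m{\left(x,b \right)} = 6 - b$
$L = 10624$ ($L = 10336 - \left(18 + 6 \left(-51\right)\right) = 10336 - \left(18 - 306\right) = 10336 - -288 = 10336 + 288 = 10624$)
$\left(m{\left(-135,-164 \right)} + t{\left(121 \right)}\right) + L = \left(\left(6 - -164\right) - \frac{136}{121}\right) + 10624 = \left(\left(6 + 164\right) - \frac{136}{121}\right) + 10624 = \left(170 - \frac{136}{121}\right) + 10624 = \frac{20434}{121} + 10624 = \frac{1305938}{121}$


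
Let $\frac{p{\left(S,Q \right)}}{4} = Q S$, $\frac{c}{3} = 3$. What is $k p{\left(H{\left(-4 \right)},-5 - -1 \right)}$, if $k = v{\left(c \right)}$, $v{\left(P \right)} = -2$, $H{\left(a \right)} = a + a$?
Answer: $-256$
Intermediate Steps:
$c = 9$ ($c = 3 \cdot 3 = 9$)
$H{\left(a \right)} = 2 a$
$k = -2$
$p{\left(S,Q \right)} = 4 Q S$
$k p{\left(H{\left(-4 \right)},-5 - -1 \right)} = - 2 \cdot 4 \left(-5 - -1\right) 2 \left(-4\right) = - 2 \cdot 4 \left(-5 + 1\right) \left(-8\right) = - 2 \cdot 4 \left(-4\right) \left(-8\right) = \left(-2\right) 128 = -256$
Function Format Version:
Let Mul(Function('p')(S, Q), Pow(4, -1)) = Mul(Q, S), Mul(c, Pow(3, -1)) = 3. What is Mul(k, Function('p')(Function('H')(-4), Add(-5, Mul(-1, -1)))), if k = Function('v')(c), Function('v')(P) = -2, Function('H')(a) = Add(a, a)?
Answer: -256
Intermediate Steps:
c = 9 (c = Mul(3, 3) = 9)
Function('H')(a) = Mul(2, a)
k = -2
Function('p')(S, Q) = Mul(4, Q, S) (Function('p')(S, Q) = Mul(4, Mul(Q, S)) = Mul(4, Q, S))
Mul(k, Function('p')(Function('H')(-4), Add(-5, Mul(-1, -1)))) = Mul(-2, Mul(4, Add(-5, Mul(-1, -1)), Mul(2, -4))) = Mul(-2, Mul(4, Add(-5, 1), -8)) = Mul(-2, Mul(4, -4, -8)) = Mul(-2, 128) = -256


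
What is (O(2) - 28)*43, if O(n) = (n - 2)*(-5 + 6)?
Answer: -1204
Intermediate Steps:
O(n) = -2 + n (O(n) = (-2 + n)*1 = -2 + n)
(O(2) - 28)*43 = ((-2 + 2) - 28)*43 = (0 - 28)*43 = -28*43 = -1204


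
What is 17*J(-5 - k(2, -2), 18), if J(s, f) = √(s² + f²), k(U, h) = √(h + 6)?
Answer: 17*√373 ≈ 328.32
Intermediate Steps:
k(U, h) = √(6 + h)
J(s, f) = √(f² + s²)
17*J(-5 - k(2, -2), 18) = 17*√(18² + (-5 - √(6 - 2))²) = 17*√(324 + (-5 - √4)²) = 17*√(324 + (-5 - 1*2)²) = 17*√(324 + (-5 - 2)²) = 17*√(324 + (-7)²) = 17*√(324 + 49) = 17*√373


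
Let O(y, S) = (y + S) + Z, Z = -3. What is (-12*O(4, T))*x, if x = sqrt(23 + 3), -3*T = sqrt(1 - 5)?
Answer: sqrt(26)*(-12 + 8*I) ≈ -61.188 + 40.792*I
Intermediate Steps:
T = -2*I/3 (T = -sqrt(1 - 5)/3 = -2*I/3 ≈ -0.66667*I)
O(y, S) = -3 + S + y (O(y, S) = (y + S) - 3 = (S + y) - 3 = -3 + S + y)
x = sqrt(26) ≈ 5.0990
(-12*O(4, T))*x = (-12*(-3 - 2*I/3 + 4))*sqrt(26) = (-12*(1 - 2*I/3))*sqrt(26) = (-12 + 8*I)*sqrt(26) = sqrt(26)*(-12 + 8*I)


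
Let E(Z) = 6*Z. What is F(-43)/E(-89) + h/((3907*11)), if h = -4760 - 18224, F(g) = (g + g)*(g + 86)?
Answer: 73327745/11474859 ≈ 6.3903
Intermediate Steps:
F(g) = 2*g*(86 + g) (F(g) = (2*g)*(86 + g) = 2*g*(86 + g))
h = -22984
F(-43)/E(-89) + h/((3907*11)) = (2*(-43)*(86 - 43))/((6*(-89))) - 22984/(3907*11) = (2*(-43)*43)/(-534) - 22984/42977 = -3698*(-1/534) - 22984*1/42977 = 1849/267 - 22984/42977 = 73327745/11474859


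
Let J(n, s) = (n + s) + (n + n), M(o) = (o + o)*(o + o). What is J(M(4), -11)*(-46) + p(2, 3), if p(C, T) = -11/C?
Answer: -16663/2 ≈ -8331.5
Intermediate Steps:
M(o) = 4*o² (M(o) = (2*o)*(2*o) = 4*o²)
J(n, s) = s + 3*n (J(n, s) = (n + s) + 2*n = s + 3*n)
J(M(4), -11)*(-46) + p(2, 3) = (-11 + 3*(4*4²))*(-46) - 11/2 = (-11 + 3*(4*16))*(-46) - 11*½ = (-11 + 3*64)*(-46) - 11/2 = (-11 + 192)*(-46) - 11/2 = 181*(-46) - 11/2 = -8326 - 11/2 = -16663/2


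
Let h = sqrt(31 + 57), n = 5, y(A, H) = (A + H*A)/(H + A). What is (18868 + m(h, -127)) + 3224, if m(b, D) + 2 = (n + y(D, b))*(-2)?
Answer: 354130670/16041 - 65024*sqrt(22)/16041 ≈ 22058.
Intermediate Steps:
y(A, H) = (A + A*H)/(A + H)
h = 2*sqrt(22) (h = sqrt(88) = 2*sqrt(22) ≈ 9.3808)
m(b, D) = -12 - 2*D*(1 + b)/(D + b) (m(b, D) = -2 + (5 + D*(1 + b)/(D + b))*(-2) = -2 + (-10 - 2*D*(1 + b)/(D + b)) = -12 - 2*D*(1 + b)/(D + b))
(18868 + m(h, -127)) + 3224 = (18868 + 2*(-7*(-127) - 12*sqrt(22) - 1*(-127)*2*sqrt(22))/(-127 + 2*sqrt(22))) + 3224 = (18868 + 2*(889 - 12*sqrt(22) + 254*sqrt(22))/(-127 + 2*sqrt(22))) + 3224 = (18868 + 2*(889 + 242*sqrt(22))/(-127 + 2*sqrt(22))) + 3224 = 22092 + 2*(889 + 242*sqrt(22))/(-127 + 2*sqrt(22))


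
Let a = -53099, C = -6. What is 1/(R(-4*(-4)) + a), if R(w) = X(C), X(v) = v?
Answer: -1/53105 ≈ -1.8831e-5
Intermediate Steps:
R(w) = -6
1/(R(-4*(-4)) + a) = 1/(-6 - 53099) = 1/(-53105) = -1/53105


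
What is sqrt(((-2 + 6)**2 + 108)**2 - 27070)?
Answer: I*sqrt(11694) ≈ 108.14*I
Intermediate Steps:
sqrt(((-2 + 6)**2 + 108)**2 - 27070) = sqrt((4**2 + 108)**2 - 27070) = sqrt((16 + 108)**2 - 27070) = sqrt(124**2 - 27070) = sqrt(15376 - 27070) = sqrt(-11694) = I*sqrt(11694)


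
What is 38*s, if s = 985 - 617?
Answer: 13984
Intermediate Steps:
s = 368
38*s = 38*368 = 13984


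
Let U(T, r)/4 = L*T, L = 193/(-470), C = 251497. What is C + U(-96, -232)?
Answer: 59138851/235 ≈ 2.5165e+5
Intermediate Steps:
L = -193/470 (L = 193*(-1/470) = -193/470 ≈ -0.41064)
U(T, r) = -386*T/235 (U(T, r) = 4*(-193*T/470) = -386*T/235)
C + U(-96, -232) = 251497 - 386/235*(-96) = 251497 + 37056/235 = 59138851/235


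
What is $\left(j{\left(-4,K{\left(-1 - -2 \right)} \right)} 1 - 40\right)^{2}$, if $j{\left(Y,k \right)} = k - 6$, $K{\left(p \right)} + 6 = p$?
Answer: $2601$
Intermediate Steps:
$K{\left(p \right)} = -6 + p$
$j{\left(Y,k \right)} = -6 + k$
$\left(j{\left(-4,K{\left(-1 - -2 \right)} \right)} 1 - 40\right)^{2} = \left(\left(-6 - 5\right) 1 - 40\right)^{2} = \left(\left(-11\right) 1 - 40\right)^{2} = \left(-11 - 40\right)^{2} = \left(-51\right)^{2} = 2601$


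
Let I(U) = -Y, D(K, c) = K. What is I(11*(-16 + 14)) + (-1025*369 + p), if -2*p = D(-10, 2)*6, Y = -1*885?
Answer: -377310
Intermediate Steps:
Y = -885
p = 30 (p = -(-5)*6 = -1/2*(-60) = 30)
I(U) = 885 (I(U) = -1*(-885) = 885)
I(11*(-16 + 14)) + (-1025*369 + p) = 885 + (-1025*369 + 30) = 885 + (-378225 + 30) = 885 - 378195 = -377310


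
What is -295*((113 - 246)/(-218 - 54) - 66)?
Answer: 5256605/272 ≈ 19326.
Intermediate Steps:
-295*((113 - 246)/(-218 - 54) - 66) = -295*(-133/(-272) - 66) = -295*(-133*(-1/272) - 66) = -295*(133/272 - 66) = -295*(-17819/272) = 5256605/272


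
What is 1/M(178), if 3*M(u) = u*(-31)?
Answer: -3/5518 ≈ -0.00054368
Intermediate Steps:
M(u) = -31*u/3 (M(u) = (u*(-31))/3 = (-31*u)/3 = -31*u/3)
1/M(178) = 1/(-31/3*178) = 1/(-5518/3) = -3/5518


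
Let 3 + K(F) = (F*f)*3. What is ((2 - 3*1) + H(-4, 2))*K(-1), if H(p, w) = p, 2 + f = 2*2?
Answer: 45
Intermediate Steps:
f = 2 (f = -2 + 2*2 = -2 + 4 = 2)
K(F) = -3 + 6*F (K(F) = -3 + (F*2)*3 = -3 + (2*F)*3 = -3 + 6*F)
((2 - 3*1) + H(-4, 2))*K(-1) = ((2 - 3*1) - 4)*(-3 + 6*(-1)) = ((2 - 3) - 4)*(-3 - 6) = (-1 - 4)*(-9) = -5*(-9) = 45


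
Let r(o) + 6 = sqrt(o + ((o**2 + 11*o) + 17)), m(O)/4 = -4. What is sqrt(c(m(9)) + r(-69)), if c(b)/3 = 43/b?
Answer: sqrt(-225 + 80*sqrt(158))/4 ≈ 6.9847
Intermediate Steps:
m(O) = -16 (m(O) = 4*(-4) = -16)
c(b) = 129/b (c(b) = 3*(43/b) = 129/b)
r(o) = -6 + sqrt(17 + o**2 + 12*o) (r(o) = -6 + sqrt(o + ((o**2 + 11*o) + 17)) = -6 + sqrt(o + (17 + o**2 + 11*o)) = -6 + sqrt(17 + o**2 + 12*o))
sqrt(c(m(9)) + r(-69)) = sqrt(129/(-16) + (-6 + sqrt(17 + (-69)**2 + 12*(-69)))) = sqrt(129*(-1/16) + (-6 + sqrt(17 + 4761 - 828))) = sqrt(-129/16 + (-6 + sqrt(3950))) = sqrt(-129/16 + (-6 + 5*sqrt(158))) = sqrt(-225/16 + 5*sqrt(158))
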